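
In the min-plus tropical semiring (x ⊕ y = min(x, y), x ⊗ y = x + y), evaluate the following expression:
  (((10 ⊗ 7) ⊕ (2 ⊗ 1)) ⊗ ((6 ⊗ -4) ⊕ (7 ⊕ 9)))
(((10 ⊗ 7) ⊕ (2 ⊗ 1)) ⊗ ((6 ⊗ -4) ⊕ (7 ⊕ 9))) = 5

Expand innermost to outermost. Recall ⊕ takes the minimum of its arguments and ⊗ takes their sum. Working out the expression (((10 ⊗ 7) ⊕ (2 ⊗ 1)) ⊗ ((6 ⊗ -4) ⊕ (7 ⊕ 9))) gives 5.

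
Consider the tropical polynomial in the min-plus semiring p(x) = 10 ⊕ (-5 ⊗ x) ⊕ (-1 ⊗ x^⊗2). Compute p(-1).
p(-1) = -6

A tropical monomial a ⊗ x^⊗i evaluates to a + i · x. Evaluating each term at x = -1:
  Term 0 contributes 10 + 0 · -1 = 10
  Term 1 contributes -5 + 1 · -1 = -6
  Term 2 contributes -1 + 2 · -1 = -3
p(-1) = ⊕ of these = min[10, -6, -3] = -6.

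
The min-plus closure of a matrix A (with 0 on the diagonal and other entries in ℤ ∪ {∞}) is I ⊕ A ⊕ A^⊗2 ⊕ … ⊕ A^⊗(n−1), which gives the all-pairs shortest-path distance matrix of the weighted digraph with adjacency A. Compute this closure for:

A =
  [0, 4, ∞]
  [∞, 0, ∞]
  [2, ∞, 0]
Closure =
  [0, 4, ∞]
  [∞, 0, ∞]
  [2, 6, 0]

This is the Floyd-Warshall all-pairs shortest-path computation. For each intermediate vertex k = 0, 1, …, 2, update dist[i][j] ← min(dist[i][j], dist[i][k] + dist[k][j]). The final matrix gives, for each (i, j), the minimum total weight of any directed path from i to j (possibly empty when i = j).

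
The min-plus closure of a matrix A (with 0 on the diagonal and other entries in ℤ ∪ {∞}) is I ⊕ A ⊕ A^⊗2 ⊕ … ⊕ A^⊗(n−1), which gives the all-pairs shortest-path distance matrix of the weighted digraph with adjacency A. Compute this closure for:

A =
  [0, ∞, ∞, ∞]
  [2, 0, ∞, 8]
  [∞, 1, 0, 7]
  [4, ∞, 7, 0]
Closure =
  [0, ∞, ∞, ∞]
  [2, 0, 15, 8]
  [3, 1, 0, 7]
  [4, 8, 7, 0]

This is the Floyd-Warshall all-pairs shortest-path computation. For each intermediate vertex k = 0, 1, …, 3, update dist[i][j] ← min(dist[i][j], dist[i][k] + dist[k][j]). The final matrix gives, for each (i, j), the minimum total weight of any directed path from i to j (possibly empty when i = j).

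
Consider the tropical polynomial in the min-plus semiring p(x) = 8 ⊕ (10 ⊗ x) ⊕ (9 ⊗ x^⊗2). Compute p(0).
p(0) = 8

A tropical monomial a ⊗ x^⊗i evaluates to a + i · x. Evaluating each term at x = 0:
  Term 0 contributes 8 + 0 · 0 = 8
  Term 1 contributes 10 + 1 · 0 = 10
  Term 2 contributes 9 + 2 · 0 = 9
p(0) = ⊕ of these = min[8, 10, 9] = 8.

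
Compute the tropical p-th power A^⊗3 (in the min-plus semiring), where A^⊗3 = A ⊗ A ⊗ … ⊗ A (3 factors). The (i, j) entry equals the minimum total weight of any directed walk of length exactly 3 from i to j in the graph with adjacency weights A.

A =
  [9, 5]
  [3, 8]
A^⊗3 =
  [16, 13]
  [11, 16]

Each entry (A^⊗3)_ij equals the minimum over all length-3 walks i = v_0 → v_1 → … → v_3 = j of Σ_t A[v_t][v_{t+1}]. For example, for (i, j) = (0, 1) we minimise over 4 possible intermediate vertex sequences; the minimum is 13, attained along the walk 0 → 1 → 0 → 1.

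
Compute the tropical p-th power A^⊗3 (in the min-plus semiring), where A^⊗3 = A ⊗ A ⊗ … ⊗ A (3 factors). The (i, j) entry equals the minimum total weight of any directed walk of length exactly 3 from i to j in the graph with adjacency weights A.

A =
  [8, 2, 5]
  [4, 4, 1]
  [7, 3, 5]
A^⊗3 =
  [10, 6, 7]
  [8, 8, 5]
  [11, 7, 8]

Each entry (A^⊗3)_ij equals the minimum over all length-3 walks i = v_0 → v_1 → … → v_3 = j of Σ_t A[v_t][v_{t+1}]. For example, for (i, j) = (0, 2) we minimise over 9 possible intermediate vertex sequences; the minimum is 7, attained along the walk 0 → 1 → 1 → 2.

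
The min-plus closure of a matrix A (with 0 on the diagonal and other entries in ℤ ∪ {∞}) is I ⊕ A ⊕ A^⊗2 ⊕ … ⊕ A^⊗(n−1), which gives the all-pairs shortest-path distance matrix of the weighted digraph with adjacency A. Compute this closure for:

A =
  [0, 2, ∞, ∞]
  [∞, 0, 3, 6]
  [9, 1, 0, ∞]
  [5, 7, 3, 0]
Closure =
  [0, 2, 5, 8]
  [11, 0, 3, 6]
  [9, 1, 0, 7]
  [5, 4, 3, 0]

This is the Floyd-Warshall all-pairs shortest-path computation. For each intermediate vertex k = 0, 1, …, 3, update dist[i][j] ← min(dist[i][j], dist[i][k] + dist[k][j]). The final matrix gives, for each (i, j), the minimum total weight of any directed path from i to j (possibly empty when i = j).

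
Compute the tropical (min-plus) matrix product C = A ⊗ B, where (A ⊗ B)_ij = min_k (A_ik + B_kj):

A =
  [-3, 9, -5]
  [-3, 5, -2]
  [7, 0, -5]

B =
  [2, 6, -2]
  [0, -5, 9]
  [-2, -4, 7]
A ⊗ B =
  [-7, -9, -5]
  [-4, -6, -5]
  [-7, -9, 2]

Apply the min-plus product entry-by-entry:
  C[0][0] = min over k of (A[0][0] + B[0][0] = -3 + 2 = -1, A[0][1] + B[1][0] = 9 + 0 = 9, A[0][2] + B[2][0] = -5 + -2 = -7) = -7 (attained at k = 2)
  C[0][1] = min over k of (A[0][0] + B[0][1] = -3 + 6 = 3, A[0][1] + B[1][1] = 9 + -5 = 4, A[0][2] + B[2][1] = -5 + -4 = -9) = -9 (attained at k = 2)
  C[0][2] = min over k of (A[0][0] + B[0][2] = -3 + -2 = -5, A[0][1] + B[1][2] = 9 + 9 = 18, A[0][2] + B[2][2] = -5 + 7 = 2) = -5 (attained at k = 0)
  C[1][0] = min over k of (A[1][0] + B[0][0] = -3 + 2 = -1, A[1][1] + B[1][0] = 5 + 0 = 5, A[1][2] + B[2][0] = -2 + -2 = -4) = -4 (attained at k = 2)
  C[1][1] = min over k of (A[1][0] + B[0][1] = -3 + 6 = 3, A[1][1] + B[1][1] = 5 + -5 = 0, A[1][2] + B[2][1] = -2 + -4 = -6) = -6 (attained at k = 2)
  C[1][2] = min over k of (A[1][0] + B[0][2] = -3 + -2 = -5, A[1][1] + B[1][2] = 5 + 9 = 14, A[1][2] + B[2][2] = -2 + 7 = 5) = -5 (attained at k = 0)
  C[2][0] = min over k of (A[2][0] + B[0][0] = 7 + 2 = 9, A[2][1] + B[1][0] = 0 + 0 = 0, A[2][2] + B[2][0] = -5 + -2 = -7) = -7 (attained at k = 2)
  C[2][1] = min over k of (A[2][0] + B[0][1] = 7 + 6 = 13, A[2][1] + B[1][1] = 0 + -5 = -5, A[2][2] + B[2][1] = -5 + -4 = -9) = -9 (attained at k = 2)
  C[2][2] = min over k of (A[2][0] + B[0][2] = 7 + -2 = 5, A[2][1] + B[1][2] = 0 + 9 = 9, A[2][2] + B[2][2] = -5 + 7 = 2) = 2 (attained at k = 2)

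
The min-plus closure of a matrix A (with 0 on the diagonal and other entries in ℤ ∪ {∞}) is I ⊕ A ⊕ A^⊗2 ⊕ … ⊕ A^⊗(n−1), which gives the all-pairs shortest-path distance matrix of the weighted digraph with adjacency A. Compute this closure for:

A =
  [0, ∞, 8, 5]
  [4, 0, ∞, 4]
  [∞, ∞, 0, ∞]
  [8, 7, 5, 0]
Closure =
  [0, 12, 8, 5]
  [4, 0, 9, 4]
  [∞, ∞, 0, ∞]
  [8, 7, 5, 0]

This is the Floyd-Warshall all-pairs shortest-path computation. For each intermediate vertex k = 0, 1, …, 3, update dist[i][j] ← min(dist[i][j], dist[i][k] + dist[k][j]). The final matrix gives, for each (i, j), the minimum total weight of any directed path from i to j (possibly empty when i = j).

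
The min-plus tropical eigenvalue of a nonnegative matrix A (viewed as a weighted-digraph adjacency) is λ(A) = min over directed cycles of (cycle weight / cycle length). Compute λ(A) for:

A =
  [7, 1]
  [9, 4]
λ(A) = 4

Enumerate directed cycles and compute their means (weight / length). Sample:
  cycle 0 → 0: weight = 7, length = 1, mean = 7/1 ≈ 7.000
  cycle 1 → 1: weight = 4, length = 1, mean = 4/1 ≈ 4.000
  cycle 0 → 1 → 0: weight = 10, length = 2, mean = 10/2 ≈ 5.000
  cycle 1 → 0 → 1: weight = 10, length = 2, mean = 10/2 ≈ 5.000
Minimum mean = 4.000, attained e.g. along the cycle 1 → 1 with weight 4 and length 1. So λ(A) = 4/1 = 4.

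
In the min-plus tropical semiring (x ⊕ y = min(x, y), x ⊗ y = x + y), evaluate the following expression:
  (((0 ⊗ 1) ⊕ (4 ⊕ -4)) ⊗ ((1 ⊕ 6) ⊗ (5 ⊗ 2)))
(((0 ⊗ 1) ⊕ (4 ⊕ -4)) ⊗ ((1 ⊕ 6) ⊗ (5 ⊗ 2))) = 4

Expand innermost to outermost. Recall ⊕ takes the minimum of its arguments and ⊗ takes their sum. Working out the expression (((0 ⊗ 1) ⊕ (4 ⊕ -4)) ⊗ ((1 ⊕ 6) ⊗ (5 ⊗ 2))) gives 4.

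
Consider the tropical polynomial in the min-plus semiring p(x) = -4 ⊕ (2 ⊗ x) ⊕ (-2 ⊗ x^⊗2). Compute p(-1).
p(-1) = -4

A tropical monomial a ⊗ x^⊗i evaluates to a + i · x. Evaluating each term at x = -1:
  Term 0 contributes -4 + 0 · -1 = -4
  Term 1 contributes 2 + 1 · -1 = 1
  Term 2 contributes -2 + 2 · -1 = -4
p(-1) = ⊕ of these = min[-4, 1, -4] = -4.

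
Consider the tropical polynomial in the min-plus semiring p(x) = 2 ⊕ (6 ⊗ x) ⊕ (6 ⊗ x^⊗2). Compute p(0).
p(0) = 2

A tropical monomial a ⊗ x^⊗i evaluates to a + i · x. Evaluating each term at x = 0:
  Term 0 contributes 2 + 0 · 0 = 2
  Term 1 contributes 6 + 1 · 0 = 6
  Term 2 contributes 6 + 2 · 0 = 6
p(0) = ⊕ of these = min[2, 6, 6] = 2.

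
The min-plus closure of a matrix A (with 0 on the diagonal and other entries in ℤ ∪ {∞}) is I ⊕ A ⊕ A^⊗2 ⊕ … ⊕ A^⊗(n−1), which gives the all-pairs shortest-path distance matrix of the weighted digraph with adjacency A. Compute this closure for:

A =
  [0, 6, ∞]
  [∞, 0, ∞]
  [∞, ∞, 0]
Closure =
  [0, 6, ∞]
  [∞, 0, ∞]
  [∞, ∞, 0]

This is the Floyd-Warshall all-pairs shortest-path computation. For each intermediate vertex k = 0, 1, …, 2, update dist[i][j] ← min(dist[i][j], dist[i][k] + dist[k][j]). The final matrix gives, for each (i, j), the minimum total weight of any directed path from i to j (possibly empty when i = j).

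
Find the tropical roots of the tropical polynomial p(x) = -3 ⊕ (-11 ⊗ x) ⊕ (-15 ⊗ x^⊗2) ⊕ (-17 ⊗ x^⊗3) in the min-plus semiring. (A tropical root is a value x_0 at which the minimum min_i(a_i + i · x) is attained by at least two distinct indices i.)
Roots: {2, 4, 8}

Each tropical root is a break point of the lower envelope of the lines y = a_i + i · x (there are 4 lines, with slopes 0, 1, ..., 3). Only the lines that attain the minimum somewhere contribute to roots; other lines are dominated. Here the surviving (envelope) indices are i = 3, i = 2, i = 1, i = 0.
Intersections between consecutive envelope lines give the roots: for adjacent envelope indices i < j the intersection is x = (a_i − a_j) / (j − i). Reading off the sorted break points: {2, 4, 8}.
Verification: at each break x_0, at least two indices attain the minimum of min_i(a_i + i · x_0).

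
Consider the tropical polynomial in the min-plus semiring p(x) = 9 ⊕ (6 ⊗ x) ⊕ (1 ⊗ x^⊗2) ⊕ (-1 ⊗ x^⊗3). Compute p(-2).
p(-2) = -7

A tropical monomial a ⊗ x^⊗i evaluates to a + i · x. Evaluating each term at x = -2:
  Term 0 contributes 9 + 0 · -2 = 9
  Term 1 contributes 6 + 1 · -2 = 4
  Term 2 contributes 1 + 2 · -2 = -3
  Term 3 contributes -1 + 3 · -2 = -7
p(-2) = ⊕ of these = min[9, 4, -3, -7] = -7.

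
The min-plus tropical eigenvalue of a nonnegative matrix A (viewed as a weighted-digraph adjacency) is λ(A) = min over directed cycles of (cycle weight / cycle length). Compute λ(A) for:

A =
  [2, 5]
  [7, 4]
λ(A) = 2

Enumerate directed cycles and compute their means (weight / length). Sample:
  cycle 0 → 0: weight = 2, length = 1, mean = 2/1 ≈ 2.000
  cycle 1 → 1: weight = 4, length = 1, mean = 4/1 ≈ 4.000
  cycle 0 → 1 → 0: weight = 12, length = 2, mean = 12/2 ≈ 6.000
  cycle 1 → 0 → 1: weight = 12, length = 2, mean = 12/2 ≈ 6.000
Minimum mean = 2.000, attained e.g. along the cycle 0 → 0 with weight 2 and length 1. So λ(A) = 2/1 = 2.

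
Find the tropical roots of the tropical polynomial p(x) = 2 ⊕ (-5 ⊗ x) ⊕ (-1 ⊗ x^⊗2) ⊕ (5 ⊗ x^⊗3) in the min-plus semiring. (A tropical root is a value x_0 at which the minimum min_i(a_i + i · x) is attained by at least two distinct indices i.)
Roots: {-6, -4, 7}

Each tropical root is a break point of the lower envelope of the lines y = a_i + i · x (there are 4 lines, with slopes 0, 1, ..., 3). Only the lines that attain the minimum somewhere contribute to roots; other lines are dominated. Here the surviving (envelope) indices are i = 3, i = 2, i = 1, i = 0.
Intersections between consecutive envelope lines give the roots: for adjacent envelope indices i < j the intersection is x = (a_i − a_j) / (j − i). Reading off the sorted break points: {-6, -4, 7}.
Verification: at each break x_0, at least two indices attain the minimum of min_i(a_i + i · x_0).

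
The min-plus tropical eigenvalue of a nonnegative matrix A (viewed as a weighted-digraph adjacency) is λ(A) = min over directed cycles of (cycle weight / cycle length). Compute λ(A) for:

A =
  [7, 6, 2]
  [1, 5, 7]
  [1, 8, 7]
λ(A) = 3/2

Enumerate directed cycles and compute their means (weight / length). Sample:
  cycle 0 → 0: weight = 7, length = 1, mean = 7/1 ≈ 7.000
  cycle 1 → 1: weight = 5, length = 1, mean = 5/1 ≈ 5.000
  cycle 2 → 2: weight = 7, length = 1, mean = 7/1 ≈ 7.000
  cycle 0 → 1 → 0: weight = 7, length = 2, mean = 7/2 ≈ 3.500
  cycle 0 → 2 → 0: weight = 3, length = 2, mean = 3/2 ≈ 1.500
  cycle 1 → 0 → 1: weight = 7, length = 2, mean = 7/2 ≈ 3.500
Minimum mean = 1.500, attained e.g. along the cycle 0 → 2 → 0 with weight 3 and length 2. So λ(A) = 3/2 = 3/2.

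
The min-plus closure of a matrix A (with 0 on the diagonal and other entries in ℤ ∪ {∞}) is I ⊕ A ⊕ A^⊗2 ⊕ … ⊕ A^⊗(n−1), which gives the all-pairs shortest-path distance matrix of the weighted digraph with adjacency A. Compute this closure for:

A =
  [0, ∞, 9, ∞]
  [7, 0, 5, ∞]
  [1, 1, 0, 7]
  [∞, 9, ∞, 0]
Closure =
  [0, 10, 9, 16]
  [6, 0, 5, 12]
  [1, 1, 0, 7]
  [15, 9, 14, 0]

This is the Floyd-Warshall all-pairs shortest-path computation. For each intermediate vertex k = 0, 1, …, 3, update dist[i][j] ← min(dist[i][j], dist[i][k] + dist[k][j]). The final matrix gives, for each (i, j), the minimum total weight of any directed path from i to j (possibly empty when i = j).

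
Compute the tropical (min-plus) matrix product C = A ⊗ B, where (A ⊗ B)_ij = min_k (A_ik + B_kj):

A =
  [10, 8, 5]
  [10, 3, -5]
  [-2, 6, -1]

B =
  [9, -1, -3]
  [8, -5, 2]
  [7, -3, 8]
A ⊗ B =
  [12, 2, 7]
  [2, -8, 3]
  [6, -4, -5]

Apply the min-plus product entry-by-entry:
  C[0][0] = min over k of (A[0][0] + B[0][0] = 10 + 9 = 19, A[0][1] + B[1][0] = 8 + 8 = 16, A[0][2] + B[2][0] = 5 + 7 = 12) = 12 (attained at k = 2)
  C[0][1] = min over k of (A[0][0] + B[0][1] = 10 + -1 = 9, A[0][1] + B[1][1] = 8 + -5 = 3, A[0][2] + B[2][1] = 5 + -3 = 2) = 2 (attained at k = 2)
  C[0][2] = min over k of (A[0][0] + B[0][2] = 10 + -3 = 7, A[0][1] + B[1][2] = 8 + 2 = 10, A[0][2] + B[2][2] = 5 + 8 = 13) = 7 (attained at k = 0)
  C[1][0] = min over k of (A[1][0] + B[0][0] = 10 + 9 = 19, A[1][1] + B[1][0] = 3 + 8 = 11, A[1][2] + B[2][0] = -5 + 7 = 2) = 2 (attained at k = 2)
  C[1][1] = min over k of (A[1][0] + B[0][1] = 10 + -1 = 9, A[1][1] + B[1][1] = 3 + -5 = -2, A[1][2] + B[2][1] = -5 + -3 = -8) = -8 (attained at k = 2)
  C[1][2] = min over k of (A[1][0] + B[0][2] = 10 + -3 = 7, A[1][1] + B[1][2] = 3 + 2 = 5, A[1][2] + B[2][2] = -5 + 8 = 3) = 3 (attained at k = 2)
  C[2][0] = min over k of (A[2][0] + B[0][0] = -2 + 9 = 7, A[2][1] + B[1][0] = 6 + 8 = 14, A[2][2] + B[2][0] = -1 + 7 = 6) = 6 (attained at k = 2)
  C[2][1] = min over k of (A[2][0] + B[0][1] = -2 + -1 = -3, A[2][1] + B[1][1] = 6 + -5 = 1, A[2][2] + B[2][1] = -1 + -3 = -4) = -4 (attained at k = 2)
  C[2][2] = min over k of (A[2][0] + B[0][2] = -2 + -3 = -5, A[2][1] + B[1][2] = 6 + 2 = 8, A[2][2] + B[2][2] = -1 + 8 = 7) = -5 (attained at k = 0)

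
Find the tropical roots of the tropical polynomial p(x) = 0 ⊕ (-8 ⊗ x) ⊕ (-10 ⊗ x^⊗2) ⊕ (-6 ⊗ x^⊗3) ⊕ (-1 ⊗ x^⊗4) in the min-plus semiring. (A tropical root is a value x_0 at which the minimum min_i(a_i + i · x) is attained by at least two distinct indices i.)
Roots: {-5, -4, 2, 8}

Each tropical root is a break point of the lower envelope of the lines y = a_i + i · x (there are 5 lines, with slopes 0, 1, ..., 4). Only the lines that attain the minimum somewhere contribute to roots; other lines are dominated. Here the surviving (envelope) indices are i = 4, i = 3, i = 2, i = 1, i = 0.
Intersections between consecutive envelope lines give the roots: for adjacent envelope indices i < j the intersection is x = (a_i − a_j) / (j − i). Reading off the sorted break points: {-5, -4, 2, 8}.
Verification: at each break x_0, at least two indices attain the minimum of min_i(a_i + i · x_0).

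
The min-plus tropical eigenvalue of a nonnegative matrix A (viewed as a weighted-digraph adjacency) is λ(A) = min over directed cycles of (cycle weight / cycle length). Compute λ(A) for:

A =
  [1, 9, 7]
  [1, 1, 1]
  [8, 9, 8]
λ(A) = 1

Enumerate directed cycles and compute their means (weight / length). Sample:
  cycle 0 → 0: weight = 1, length = 1, mean = 1/1 ≈ 1.000
  cycle 1 → 1: weight = 1, length = 1, mean = 1/1 ≈ 1.000
  cycle 2 → 2: weight = 8, length = 1, mean = 8/1 ≈ 8.000
  cycle 0 → 1 → 0: weight = 10, length = 2, mean = 10/2 ≈ 5.000
  cycle 0 → 2 → 0: weight = 15, length = 2, mean = 15/2 ≈ 7.500
  cycle 1 → 0 → 1: weight = 10, length = 2, mean = 10/2 ≈ 5.000
Minimum mean = 1.000, attained e.g. along the cycle 0 → 0 with weight 1 and length 1. So λ(A) = 1/1 = 1.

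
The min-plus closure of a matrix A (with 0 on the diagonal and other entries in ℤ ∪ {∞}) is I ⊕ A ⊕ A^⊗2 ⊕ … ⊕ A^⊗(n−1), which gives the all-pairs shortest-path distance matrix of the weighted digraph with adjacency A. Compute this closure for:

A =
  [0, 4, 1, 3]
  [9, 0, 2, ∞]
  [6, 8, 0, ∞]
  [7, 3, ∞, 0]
Closure =
  [0, 4, 1, 3]
  [8, 0, 2, 11]
  [6, 8, 0, 9]
  [7, 3, 5, 0]

This is the Floyd-Warshall all-pairs shortest-path computation. For each intermediate vertex k = 0, 1, …, 3, update dist[i][j] ← min(dist[i][j], dist[i][k] + dist[k][j]). The final matrix gives, for each (i, j), the minimum total weight of any directed path from i to j (possibly empty when i = j).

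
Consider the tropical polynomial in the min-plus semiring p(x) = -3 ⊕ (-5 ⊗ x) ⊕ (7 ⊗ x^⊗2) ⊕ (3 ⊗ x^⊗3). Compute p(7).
p(7) = -3

A tropical monomial a ⊗ x^⊗i evaluates to a + i · x. Evaluating each term at x = 7:
  Term 0 contributes -3 + 0 · 7 = -3
  Term 1 contributes -5 + 1 · 7 = 2
  Term 2 contributes 7 + 2 · 7 = 21
  Term 3 contributes 3 + 3 · 7 = 24
p(7) = ⊕ of these = min[-3, 2, 21, 24] = -3.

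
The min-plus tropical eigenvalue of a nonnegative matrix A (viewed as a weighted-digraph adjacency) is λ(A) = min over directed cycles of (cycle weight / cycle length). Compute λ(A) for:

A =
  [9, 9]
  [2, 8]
λ(A) = 11/2

Enumerate directed cycles and compute their means (weight / length). Sample:
  cycle 0 → 0: weight = 9, length = 1, mean = 9/1 ≈ 9.000
  cycle 1 → 1: weight = 8, length = 1, mean = 8/1 ≈ 8.000
  cycle 0 → 1 → 0: weight = 11, length = 2, mean = 11/2 ≈ 5.500
  cycle 1 → 0 → 1: weight = 11, length = 2, mean = 11/2 ≈ 5.500
Minimum mean = 5.500, attained e.g. along the cycle 0 → 1 → 0 with weight 11 and length 2. So λ(A) = 11/2 = 11/2.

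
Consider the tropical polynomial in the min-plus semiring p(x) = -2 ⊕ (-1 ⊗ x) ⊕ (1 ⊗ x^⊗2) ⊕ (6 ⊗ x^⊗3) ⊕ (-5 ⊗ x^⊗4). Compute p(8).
p(8) = -2

A tropical monomial a ⊗ x^⊗i evaluates to a + i · x. Evaluating each term at x = 8:
  Term 0 contributes -2 + 0 · 8 = -2
  Term 1 contributes -1 + 1 · 8 = 7
  Term 2 contributes 1 + 2 · 8 = 17
  Term 3 contributes 6 + 3 · 8 = 30
  Term 4 contributes -5 + 4 · 8 = 27
p(8) = ⊕ of these = min[-2, 7, 17, 30, 27] = -2.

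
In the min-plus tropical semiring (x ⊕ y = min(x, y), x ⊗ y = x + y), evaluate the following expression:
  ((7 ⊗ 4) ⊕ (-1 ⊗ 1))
((7 ⊗ 4) ⊕ (-1 ⊗ 1)) = 0

Expand innermost to outermost. Recall ⊕ takes the minimum of its arguments and ⊗ takes their sum. Working out the expression ((7 ⊗ 4) ⊕ (-1 ⊗ 1)) gives 0.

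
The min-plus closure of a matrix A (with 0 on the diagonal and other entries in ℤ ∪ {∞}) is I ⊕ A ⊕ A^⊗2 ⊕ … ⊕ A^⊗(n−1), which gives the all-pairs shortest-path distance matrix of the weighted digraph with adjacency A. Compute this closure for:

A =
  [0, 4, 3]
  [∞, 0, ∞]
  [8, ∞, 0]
Closure =
  [0, 4, 3]
  [∞, 0, ∞]
  [8, 12, 0]

This is the Floyd-Warshall all-pairs shortest-path computation. For each intermediate vertex k = 0, 1, …, 2, update dist[i][j] ← min(dist[i][j], dist[i][k] + dist[k][j]). The final matrix gives, for each (i, j), the minimum total weight of any directed path from i to j (possibly empty when i = j).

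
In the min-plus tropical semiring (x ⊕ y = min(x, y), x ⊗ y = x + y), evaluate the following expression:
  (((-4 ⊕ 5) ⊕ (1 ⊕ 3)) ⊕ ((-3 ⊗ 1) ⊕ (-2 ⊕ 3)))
(((-4 ⊕ 5) ⊕ (1 ⊕ 3)) ⊕ ((-3 ⊗ 1) ⊕ (-2 ⊕ 3))) = -4

Expand innermost to outermost. Recall ⊕ takes the minimum of its arguments and ⊗ takes their sum. Working out the expression (((-4 ⊕ 5) ⊕ (1 ⊕ 3)) ⊕ ((-3 ⊗ 1) ⊕ (-2 ⊕ 3))) gives -4.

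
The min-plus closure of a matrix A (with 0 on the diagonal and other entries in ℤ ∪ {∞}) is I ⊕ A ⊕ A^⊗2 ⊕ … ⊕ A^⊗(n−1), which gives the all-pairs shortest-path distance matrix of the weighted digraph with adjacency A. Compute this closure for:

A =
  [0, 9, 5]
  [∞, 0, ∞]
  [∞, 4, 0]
Closure =
  [0, 9, 5]
  [∞, 0, ∞]
  [∞, 4, 0]

This is the Floyd-Warshall all-pairs shortest-path computation. For each intermediate vertex k = 0, 1, …, 2, update dist[i][j] ← min(dist[i][j], dist[i][k] + dist[k][j]). The final matrix gives, for each (i, j), the minimum total weight of any directed path from i to j (possibly empty when i = j).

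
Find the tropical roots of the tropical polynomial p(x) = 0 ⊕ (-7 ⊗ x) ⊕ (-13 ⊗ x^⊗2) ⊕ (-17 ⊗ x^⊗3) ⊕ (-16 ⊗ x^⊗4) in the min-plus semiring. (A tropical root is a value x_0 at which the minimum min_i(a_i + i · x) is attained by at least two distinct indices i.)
Roots: {-1, 4, 6, 7}

Each tropical root is a break point of the lower envelope of the lines y = a_i + i · x (there are 5 lines, with slopes 0, 1, ..., 4). Only the lines that attain the minimum somewhere contribute to roots; other lines are dominated. Here the surviving (envelope) indices are i = 4, i = 3, i = 2, i = 1, i = 0.
Intersections between consecutive envelope lines give the roots: for adjacent envelope indices i < j the intersection is x = (a_i − a_j) / (j − i). Reading off the sorted break points: {-1, 4, 6, 7}.
Verification: at each break x_0, at least two indices attain the minimum of min_i(a_i + i · x_0).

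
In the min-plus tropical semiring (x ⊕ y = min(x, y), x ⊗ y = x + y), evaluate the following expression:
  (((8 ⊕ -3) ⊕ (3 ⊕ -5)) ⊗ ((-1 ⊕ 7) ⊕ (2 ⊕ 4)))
(((8 ⊕ -3) ⊕ (3 ⊕ -5)) ⊗ ((-1 ⊕ 7) ⊕ (2 ⊕ 4))) = -6

Expand innermost to outermost. Recall ⊕ takes the minimum of its arguments and ⊗ takes their sum. Working out the expression (((8 ⊕ -3) ⊕ (3 ⊕ -5)) ⊗ ((-1 ⊕ 7) ⊕ (2 ⊕ 4))) gives -6.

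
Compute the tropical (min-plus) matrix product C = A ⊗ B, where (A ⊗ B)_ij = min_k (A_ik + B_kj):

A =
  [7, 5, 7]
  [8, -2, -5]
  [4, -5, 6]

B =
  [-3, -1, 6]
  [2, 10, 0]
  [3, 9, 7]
A ⊗ B =
  [4, 6, 5]
  [-2, 4, -2]
  [-3, 3, -5]

Apply the min-plus product entry-by-entry:
  C[0][0] = min over k of (A[0][0] + B[0][0] = 7 + -3 = 4, A[0][1] + B[1][0] = 5 + 2 = 7, A[0][2] + B[2][0] = 7 + 3 = 10) = 4 (attained at k = 0)
  C[0][1] = min over k of (A[0][0] + B[0][1] = 7 + -1 = 6, A[0][1] + B[1][1] = 5 + 10 = 15, A[0][2] + B[2][1] = 7 + 9 = 16) = 6 (attained at k = 0)
  C[0][2] = min over k of (A[0][0] + B[0][2] = 7 + 6 = 13, A[0][1] + B[1][2] = 5 + 0 = 5, A[0][2] + B[2][2] = 7 + 7 = 14) = 5 (attained at k = 1)
  C[1][0] = min over k of (A[1][0] + B[0][0] = 8 + -3 = 5, A[1][1] + B[1][0] = -2 + 2 = 0, A[1][2] + B[2][0] = -5 + 3 = -2) = -2 (attained at k = 2)
  C[1][1] = min over k of (A[1][0] + B[0][1] = 8 + -1 = 7, A[1][1] + B[1][1] = -2 + 10 = 8, A[1][2] + B[2][1] = -5 + 9 = 4) = 4 (attained at k = 2)
  C[1][2] = min over k of (A[1][0] + B[0][2] = 8 + 6 = 14, A[1][1] + B[1][2] = -2 + 0 = -2, A[1][2] + B[2][2] = -5 + 7 = 2) = -2 (attained at k = 1)
  C[2][0] = min over k of (A[2][0] + B[0][0] = 4 + -3 = 1, A[2][1] + B[1][0] = -5 + 2 = -3, A[2][2] + B[2][0] = 6 + 3 = 9) = -3 (attained at k = 1)
  C[2][1] = min over k of (A[2][0] + B[0][1] = 4 + -1 = 3, A[2][1] + B[1][1] = -5 + 10 = 5, A[2][2] + B[2][1] = 6 + 9 = 15) = 3 (attained at k = 0)
  C[2][2] = min over k of (A[2][0] + B[0][2] = 4 + 6 = 10, A[2][1] + B[1][2] = -5 + 0 = -5, A[2][2] + B[2][2] = 6 + 7 = 13) = -5 (attained at k = 1)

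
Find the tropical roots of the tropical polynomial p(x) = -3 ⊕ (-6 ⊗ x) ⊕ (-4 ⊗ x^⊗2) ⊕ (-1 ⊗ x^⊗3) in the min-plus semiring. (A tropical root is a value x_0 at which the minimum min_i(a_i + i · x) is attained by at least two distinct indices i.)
Roots: {-3, -2, 3}

Each tropical root is a break point of the lower envelope of the lines y = a_i + i · x (there are 4 lines, with slopes 0, 1, ..., 3). Only the lines that attain the minimum somewhere contribute to roots; other lines are dominated. Here the surviving (envelope) indices are i = 3, i = 2, i = 1, i = 0.
Intersections between consecutive envelope lines give the roots: for adjacent envelope indices i < j the intersection is x = (a_i − a_j) / (j − i). Reading off the sorted break points: {-3, -2, 3}.
Verification: at each break x_0, at least two indices attain the minimum of min_i(a_i + i · x_0).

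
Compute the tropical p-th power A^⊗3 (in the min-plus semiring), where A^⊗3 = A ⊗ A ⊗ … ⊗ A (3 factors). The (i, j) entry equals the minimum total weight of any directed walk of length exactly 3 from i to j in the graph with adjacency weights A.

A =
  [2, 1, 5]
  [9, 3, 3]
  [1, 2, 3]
A^⊗3 =
  [5, 5, 6]
  [6, 5, 8]
  [5, 4, 5]

Each entry (A^⊗3)_ij equals the minimum over all length-3 walks i = v_0 → v_1 → … → v_3 = j of Σ_t A[v_t][v_{t+1}]. For example, for (i, j) = (0, 2) we minimise over 9 possible intermediate vertex sequences; the minimum is 6, attained along the walk 0 → 0 → 1 → 2.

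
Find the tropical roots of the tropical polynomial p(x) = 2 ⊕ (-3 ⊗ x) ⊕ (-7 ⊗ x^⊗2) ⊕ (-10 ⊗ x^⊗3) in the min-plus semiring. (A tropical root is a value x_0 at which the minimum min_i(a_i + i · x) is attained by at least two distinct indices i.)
Roots: {3, 4, 5}

Each tropical root is a break point of the lower envelope of the lines y = a_i + i · x (there are 4 lines, with slopes 0, 1, ..., 3). Only the lines that attain the minimum somewhere contribute to roots; other lines are dominated. Here the surviving (envelope) indices are i = 3, i = 2, i = 1, i = 0.
Intersections between consecutive envelope lines give the roots: for adjacent envelope indices i < j the intersection is x = (a_i − a_j) / (j − i). Reading off the sorted break points: {3, 4, 5}.
Verification: at each break x_0, at least two indices attain the minimum of min_i(a_i + i · x_0).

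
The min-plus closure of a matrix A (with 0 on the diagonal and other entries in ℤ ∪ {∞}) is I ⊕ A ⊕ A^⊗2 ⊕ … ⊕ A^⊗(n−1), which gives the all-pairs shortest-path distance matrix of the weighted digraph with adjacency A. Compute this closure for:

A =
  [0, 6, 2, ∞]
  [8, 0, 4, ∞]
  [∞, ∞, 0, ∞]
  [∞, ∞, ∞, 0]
Closure =
  [0, 6, 2, ∞]
  [8, 0, 4, ∞]
  [∞, ∞, 0, ∞]
  [∞, ∞, ∞, 0]

This is the Floyd-Warshall all-pairs shortest-path computation. For each intermediate vertex k = 0, 1, …, 3, update dist[i][j] ← min(dist[i][j], dist[i][k] + dist[k][j]). The final matrix gives, for each (i, j), the minimum total weight of any directed path from i to j (possibly empty when i = j).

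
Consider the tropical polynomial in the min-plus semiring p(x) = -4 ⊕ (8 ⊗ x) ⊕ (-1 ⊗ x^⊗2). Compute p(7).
p(7) = -4

A tropical monomial a ⊗ x^⊗i evaluates to a + i · x. Evaluating each term at x = 7:
  Term 0 contributes -4 + 0 · 7 = -4
  Term 1 contributes 8 + 1 · 7 = 15
  Term 2 contributes -1 + 2 · 7 = 13
p(7) = ⊕ of these = min[-4, 15, 13] = -4.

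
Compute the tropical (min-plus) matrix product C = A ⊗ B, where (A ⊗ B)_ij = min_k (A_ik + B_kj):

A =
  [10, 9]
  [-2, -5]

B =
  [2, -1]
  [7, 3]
A ⊗ B =
  [12, 9]
  [0, -3]

Apply the min-plus product entry-by-entry:
  C[0][0] = min over k of (A[0][0] + B[0][0] = 10 + 2 = 12, A[0][1] + B[1][0] = 9 + 7 = 16) = 12 (attained at k = 0)
  C[0][1] = min over k of (A[0][0] + B[0][1] = 10 + -1 = 9, A[0][1] + B[1][1] = 9 + 3 = 12) = 9 (attained at k = 0)
  C[1][0] = min over k of (A[1][0] + B[0][0] = -2 + 2 = 0, A[1][1] + B[1][0] = -5 + 7 = 2) = 0 (attained at k = 0)
  C[1][1] = min over k of (A[1][0] + B[0][1] = -2 + -1 = -3, A[1][1] + B[1][1] = -5 + 3 = -2) = -3 (attained at k = 0)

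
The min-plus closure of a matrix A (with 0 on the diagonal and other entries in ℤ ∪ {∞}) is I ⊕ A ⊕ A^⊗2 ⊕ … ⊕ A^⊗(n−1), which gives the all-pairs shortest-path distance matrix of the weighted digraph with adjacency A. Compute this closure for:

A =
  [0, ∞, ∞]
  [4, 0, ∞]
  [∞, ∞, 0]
Closure =
  [0, ∞, ∞]
  [4, 0, ∞]
  [∞, ∞, 0]

This is the Floyd-Warshall all-pairs shortest-path computation. For each intermediate vertex k = 0, 1, …, 2, update dist[i][j] ← min(dist[i][j], dist[i][k] + dist[k][j]). The final matrix gives, for each (i, j), the minimum total weight of any directed path from i to j (possibly empty when i = j).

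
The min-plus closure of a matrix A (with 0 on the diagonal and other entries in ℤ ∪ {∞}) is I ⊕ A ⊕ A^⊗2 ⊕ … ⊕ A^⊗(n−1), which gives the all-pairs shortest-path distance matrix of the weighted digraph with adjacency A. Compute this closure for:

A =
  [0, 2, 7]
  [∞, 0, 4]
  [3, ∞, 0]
Closure =
  [0, 2, 6]
  [7, 0, 4]
  [3, 5, 0]

This is the Floyd-Warshall all-pairs shortest-path computation. For each intermediate vertex k = 0, 1, …, 2, update dist[i][j] ← min(dist[i][j], dist[i][k] + dist[k][j]). The final matrix gives, for each (i, j), the minimum total weight of any directed path from i to j (possibly empty when i = j).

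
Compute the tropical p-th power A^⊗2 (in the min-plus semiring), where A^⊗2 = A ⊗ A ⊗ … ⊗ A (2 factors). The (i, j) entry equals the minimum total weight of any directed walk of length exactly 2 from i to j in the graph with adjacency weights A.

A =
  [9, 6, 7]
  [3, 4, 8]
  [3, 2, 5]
A^⊗2 =
  [9, 9, 12]
  [7, 8, 10]
  [5, 6, 10]

Each entry (A^⊗2)_ij equals the minimum over all length-2 walks i = v_0 → v_1 → … → v_2 = j of Σ_t A[v_t][v_{t+1}]. For example, for (i, j) = (0, 2) we minimise over 3 possible intermediate vertex sequences; the minimum is 12, attained along the walk 0 → 2 → 2.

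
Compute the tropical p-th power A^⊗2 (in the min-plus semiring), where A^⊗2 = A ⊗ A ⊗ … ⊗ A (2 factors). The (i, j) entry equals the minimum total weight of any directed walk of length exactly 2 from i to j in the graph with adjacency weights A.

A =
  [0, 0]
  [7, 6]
A^⊗2 =
  [0, 0]
  [7, 7]

Each entry (A^⊗2)_ij equals the minimum over all length-2 walks i = v_0 → v_1 → … → v_2 = j of Σ_t A[v_t][v_{t+1}]. For example, for (i, j) = (0, 1) we minimise over 2 possible intermediate vertex sequences; the minimum is 0, attained along the walk 0 → 0 → 1.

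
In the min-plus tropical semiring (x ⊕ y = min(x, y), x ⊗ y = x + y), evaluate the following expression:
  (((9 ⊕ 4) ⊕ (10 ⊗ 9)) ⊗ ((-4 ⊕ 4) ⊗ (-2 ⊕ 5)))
(((9 ⊕ 4) ⊕ (10 ⊗ 9)) ⊗ ((-4 ⊕ 4) ⊗ (-2 ⊕ 5))) = -2

Expand innermost to outermost. Recall ⊕ takes the minimum of its arguments and ⊗ takes their sum. Working out the expression (((9 ⊕ 4) ⊕ (10 ⊗ 9)) ⊗ ((-4 ⊕ 4) ⊗ (-2 ⊕ 5))) gives -2.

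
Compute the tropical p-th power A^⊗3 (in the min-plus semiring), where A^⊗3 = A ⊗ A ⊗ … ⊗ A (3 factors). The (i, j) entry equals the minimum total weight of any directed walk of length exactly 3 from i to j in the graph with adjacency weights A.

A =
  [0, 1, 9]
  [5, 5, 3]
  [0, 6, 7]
A^⊗3 =
  [0, 1, 4]
  [3, 4, 9]
  [0, 1, 4]

Each entry (A^⊗3)_ij equals the minimum over all length-3 walks i = v_0 → v_1 → … → v_3 = j of Σ_t A[v_t][v_{t+1}]. For example, for (i, j) = (0, 2) we minimise over 9 possible intermediate vertex sequences; the minimum is 4, attained along the walk 0 → 0 → 1 → 2.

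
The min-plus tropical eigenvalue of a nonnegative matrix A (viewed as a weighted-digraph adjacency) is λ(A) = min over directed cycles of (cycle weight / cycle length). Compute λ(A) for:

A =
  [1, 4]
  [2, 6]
λ(A) = 1

Enumerate directed cycles and compute their means (weight / length). Sample:
  cycle 0 → 0: weight = 1, length = 1, mean = 1/1 ≈ 1.000
  cycle 1 → 1: weight = 6, length = 1, mean = 6/1 ≈ 6.000
  cycle 0 → 1 → 0: weight = 6, length = 2, mean = 6/2 ≈ 3.000
  cycle 1 → 0 → 1: weight = 6, length = 2, mean = 6/2 ≈ 3.000
Minimum mean = 1.000, attained e.g. along the cycle 0 → 0 with weight 1 and length 1. So λ(A) = 1/1 = 1.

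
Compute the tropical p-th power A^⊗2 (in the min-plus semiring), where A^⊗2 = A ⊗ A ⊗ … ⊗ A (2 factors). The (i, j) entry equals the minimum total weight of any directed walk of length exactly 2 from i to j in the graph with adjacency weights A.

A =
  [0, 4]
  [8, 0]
A^⊗2 =
  [0, 4]
  [8, 0]

Each entry (A^⊗2)_ij equals the minimum over all length-2 walks i = v_0 → v_1 → … → v_2 = j of Σ_t A[v_t][v_{t+1}]. For example, for (i, j) = (0, 1) we minimise over 2 possible intermediate vertex sequences; the minimum is 4, attained along the walk 0 → 0 → 1.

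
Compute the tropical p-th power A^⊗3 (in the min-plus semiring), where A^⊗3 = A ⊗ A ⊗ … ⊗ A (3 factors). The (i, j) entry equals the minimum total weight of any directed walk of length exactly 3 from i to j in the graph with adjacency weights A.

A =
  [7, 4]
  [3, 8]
A^⊗3 =
  [14, 11]
  [10, 14]

Each entry (A^⊗3)_ij equals the minimum over all length-3 walks i = v_0 → v_1 → … → v_3 = j of Σ_t A[v_t][v_{t+1}]. For example, for (i, j) = (0, 1) we minimise over 4 possible intermediate vertex sequences; the minimum is 11, attained along the walk 0 → 1 → 0 → 1.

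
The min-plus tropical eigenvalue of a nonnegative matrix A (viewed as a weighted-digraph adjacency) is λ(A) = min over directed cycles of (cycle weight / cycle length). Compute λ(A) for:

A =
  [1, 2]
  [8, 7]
λ(A) = 1

Enumerate directed cycles and compute their means (weight / length). Sample:
  cycle 0 → 0: weight = 1, length = 1, mean = 1/1 ≈ 1.000
  cycle 1 → 1: weight = 7, length = 1, mean = 7/1 ≈ 7.000
  cycle 0 → 1 → 0: weight = 10, length = 2, mean = 10/2 ≈ 5.000
  cycle 1 → 0 → 1: weight = 10, length = 2, mean = 10/2 ≈ 5.000
Minimum mean = 1.000, attained e.g. along the cycle 0 → 0 with weight 1 and length 1. So λ(A) = 1/1 = 1.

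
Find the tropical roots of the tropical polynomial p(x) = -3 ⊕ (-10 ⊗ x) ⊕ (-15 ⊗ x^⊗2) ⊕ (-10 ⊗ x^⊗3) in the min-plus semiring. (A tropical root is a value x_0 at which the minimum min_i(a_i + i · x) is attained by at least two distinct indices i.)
Roots: {-5, 5, 7}

Each tropical root is a break point of the lower envelope of the lines y = a_i + i · x (there are 4 lines, with slopes 0, 1, ..., 3). Only the lines that attain the minimum somewhere contribute to roots; other lines are dominated. Here the surviving (envelope) indices are i = 3, i = 2, i = 1, i = 0.
Intersections between consecutive envelope lines give the roots: for adjacent envelope indices i < j the intersection is x = (a_i − a_j) / (j − i). Reading off the sorted break points: {-5, 5, 7}.
Verification: at each break x_0, at least two indices attain the minimum of min_i(a_i + i · x_0).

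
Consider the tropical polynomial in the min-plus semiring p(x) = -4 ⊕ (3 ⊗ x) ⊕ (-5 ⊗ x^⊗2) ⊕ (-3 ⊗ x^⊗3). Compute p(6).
p(6) = -4

A tropical monomial a ⊗ x^⊗i evaluates to a + i · x. Evaluating each term at x = 6:
  Term 0 contributes -4 + 0 · 6 = -4
  Term 1 contributes 3 + 1 · 6 = 9
  Term 2 contributes -5 + 2 · 6 = 7
  Term 3 contributes -3 + 3 · 6 = 15
p(6) = ⊕ of these = min[-4, 9, 7, 15] = -4.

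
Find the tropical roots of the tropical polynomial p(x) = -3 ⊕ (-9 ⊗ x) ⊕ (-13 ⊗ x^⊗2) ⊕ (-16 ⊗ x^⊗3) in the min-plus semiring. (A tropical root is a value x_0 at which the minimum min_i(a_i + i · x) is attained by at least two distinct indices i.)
Roots: {3, 4, 6}

Each tropical root is a break point of the lower envelope of the lines y = a_i + i · x (there are 4 lines, with slopes 0, 1, ..., 3). Only the lines that attain the minimum somewhere contribute to roots; other lines are dominated. Here the surviving (envelope) indices are i = 3, i = 2, i = 1, i = 0.
Intersections between consecutive envelope lines give the roots: for adjacent envelope indices i < j the intersection is x = (a_i − a_j) / (j − i). Reading off the sorted break points: {3, 4, 6}.
Verification: at each break x_0, at least two indices attain the minimum of min_i(a_i + i · x_0).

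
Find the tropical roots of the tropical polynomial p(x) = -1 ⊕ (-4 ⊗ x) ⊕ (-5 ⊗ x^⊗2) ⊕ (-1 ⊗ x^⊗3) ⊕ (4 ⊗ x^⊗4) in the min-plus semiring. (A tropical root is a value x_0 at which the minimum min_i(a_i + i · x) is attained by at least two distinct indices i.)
Roots: {-5, -4, 1, 3}

Each tropical root is a break point of the lower envelope of the lines y = a_i + i · x (there are 5 lines, with slopes 0, 1, ..., 4). Only the lines that attain the minimum somewhere contribute to roots; other lines are dominated. Here the surviving (envelope) indices are i = 4, i = 3, i = 2, i = 1, i = 0.
Intersections between consecutive envelope lines give the roots: for adjacent envelope indices i < j the intersection is x = (a_i − a_j) / (j − i). Reading off the sorted break points: {-5, -4, 1, 3}.
Verification: at each break x_0, at least two indices attain the minimum of min_i(a_i + i · x_0).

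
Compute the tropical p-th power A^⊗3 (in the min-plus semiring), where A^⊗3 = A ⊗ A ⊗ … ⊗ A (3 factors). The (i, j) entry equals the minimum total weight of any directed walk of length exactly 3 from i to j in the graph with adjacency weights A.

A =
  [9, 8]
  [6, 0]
A^⊗3 =
  [14, 8]
  [6, 0]

Each entry (A^⊗3)_ij equals the minimum over all length-3 walks i = v_0 → v_1 → … → v_3 = j of Σ_t A[v_t][v_{t+1}]. For example, for (i, j) = (0, 1) we minimise over 4 possible intermediate vertex sequences; the minimum is 8, attained along the walk 0 → 1 → 1 → 1.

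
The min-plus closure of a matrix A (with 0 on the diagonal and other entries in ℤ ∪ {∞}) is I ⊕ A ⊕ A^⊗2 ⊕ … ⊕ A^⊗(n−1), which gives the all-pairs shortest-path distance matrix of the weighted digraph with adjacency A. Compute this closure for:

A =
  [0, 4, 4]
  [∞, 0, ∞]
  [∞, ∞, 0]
Closure =
  [0, 4, 4]
  [∞, 0, ∞]
  [∞, ∞, 0]

This is the Floyd-Warshall all-pairs shortest-path computation. For each intermediate vertex k = 0, 1, …, 2, update dist[i][j] ← min(dist[i][j], dist[i][k] + dist[k][j]). The final matrix gives, for each (i, j), the minimum total weight of any directed path from i to j (possibly empty when i = j).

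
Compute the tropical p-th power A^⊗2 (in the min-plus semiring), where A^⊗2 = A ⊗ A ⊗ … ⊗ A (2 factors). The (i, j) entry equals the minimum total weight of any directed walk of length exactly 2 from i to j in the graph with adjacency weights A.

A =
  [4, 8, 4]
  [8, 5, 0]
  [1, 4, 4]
A^⊗2 =
  [5, 8, 8]
  [1, 4, 4]
  [5, 8, 4]

Each entry (A^⊗2)_ij equals the minimum over all length-2 walks i = v_0 → v_1 → … → v_2 = j of Σ_t A[v_t][v_{t+1}]. For example, for (i, j) = (0, 2) we minimise over 3 possible intermediate vertex sequences; the minimum is 8, attained along the walk 0 → 0 → 2.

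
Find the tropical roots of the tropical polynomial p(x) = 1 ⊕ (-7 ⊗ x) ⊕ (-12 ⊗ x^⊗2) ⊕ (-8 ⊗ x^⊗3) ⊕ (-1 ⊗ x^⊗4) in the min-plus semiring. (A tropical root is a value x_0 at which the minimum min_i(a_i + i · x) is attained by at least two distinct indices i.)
Roots: {-7, -4, 5, 8}

Each tropical root is a break point of the lower envelope of the lines y = a_i + i · x (there are 5 lines, with slopes 0, 1, ..., 4). Only the lines that attain the minimum somewhere contribute to roots; other lines are dominated. Here the surviving (envelope) indices are i = 4, i = 3, i = 2, i = 1, i = 0.
Intersections between consecutive envelope lines give the roots: for adjacent envelope indices i < j the intersection is x = (a_i − a_j) / (j − i). Reading off the sorted break points: {-7, -4, 5, 8}.
Verification: at each break x_0, at least two indices attain the minimum of min_i(a_i + i · x_0).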